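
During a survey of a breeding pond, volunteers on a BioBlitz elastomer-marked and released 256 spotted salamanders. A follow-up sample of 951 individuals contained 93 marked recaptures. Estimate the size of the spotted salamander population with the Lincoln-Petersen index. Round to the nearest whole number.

N = (256 × 951) / 93 = 243456 / 93 ≈ 2617.8 → 2618

N ≈ 2618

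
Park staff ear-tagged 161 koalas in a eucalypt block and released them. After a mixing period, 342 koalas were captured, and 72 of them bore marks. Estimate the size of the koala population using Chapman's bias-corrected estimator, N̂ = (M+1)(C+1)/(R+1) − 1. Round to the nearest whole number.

N̂ = (161+1)(342+1)/(72+1) − 1 = 162·343/73 − 1
= 55566/73 − 1 ≈ 761.2 − 1 ≈ 760.2 → 760

N ≈ 760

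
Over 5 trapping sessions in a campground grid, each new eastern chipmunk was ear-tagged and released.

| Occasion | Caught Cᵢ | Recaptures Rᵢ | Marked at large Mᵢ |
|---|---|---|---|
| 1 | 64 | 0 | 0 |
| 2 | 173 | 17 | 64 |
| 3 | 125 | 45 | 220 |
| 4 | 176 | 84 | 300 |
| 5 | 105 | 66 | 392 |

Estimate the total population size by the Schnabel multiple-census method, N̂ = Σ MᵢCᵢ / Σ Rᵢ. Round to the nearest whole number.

N ≈ 625

Σ MᵢCᵢ = 0·64 + 64·173 + 220·125 + 300·176 + 392·105 = 0 + 11072 + 27500 + 52800 + 41160 = 132532
Σ Rᵢ = 0 + 17 + 45 + 84 + 66 = 212
N̂ = 132532 / 212 ≈ 625.2 → 625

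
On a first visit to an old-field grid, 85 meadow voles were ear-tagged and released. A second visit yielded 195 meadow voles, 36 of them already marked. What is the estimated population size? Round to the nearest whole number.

N ≈ 460

N = (85 × 195) / 36 = 16575 / 36 ≈ 460.4 → 460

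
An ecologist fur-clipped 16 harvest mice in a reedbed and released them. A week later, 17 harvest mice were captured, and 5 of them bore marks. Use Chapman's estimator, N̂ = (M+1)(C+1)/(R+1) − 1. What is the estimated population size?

N̂ = (16+1)(17+1)/(5+1) − 1 = 17·18/6 − 1
= 306/6 − 1 = 51 − 1 = 50

N = 50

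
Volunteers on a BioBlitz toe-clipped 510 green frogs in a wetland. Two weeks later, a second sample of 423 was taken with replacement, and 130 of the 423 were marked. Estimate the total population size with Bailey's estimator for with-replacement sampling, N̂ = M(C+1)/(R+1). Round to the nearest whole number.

N ≈ 1651

N̂ = 510·(423+1)/(130+1) = 510·424/131 = 216240/131 ≈ 1650.7 → 1651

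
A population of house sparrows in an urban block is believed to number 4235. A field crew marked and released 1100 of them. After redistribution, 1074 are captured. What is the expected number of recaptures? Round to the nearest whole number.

The marked fraction of the population is 1100/4235, so in a sample of 1074 expect C·(M/N) marked.
E[R] = 1100 × 1074 / 4235 = 1181400 / 4235 ≈ 279.0 → 279

expected recaptures ≈ 279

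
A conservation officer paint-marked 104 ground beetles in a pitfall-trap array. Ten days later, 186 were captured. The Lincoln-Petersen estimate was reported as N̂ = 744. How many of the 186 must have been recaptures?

R = 26

From N = M·C/R: R = M·C / N = 104·186 / 744 = 19344 / 744 = 26.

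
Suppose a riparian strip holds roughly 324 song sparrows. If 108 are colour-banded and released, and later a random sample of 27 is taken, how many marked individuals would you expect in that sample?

The marked fraction of the population is 108/324, so in a sample of 27 expect C·(M/N) marked.
E[R] = 108 × 27 / 324 = 2916 / 324 = 9

expected recaptures = 9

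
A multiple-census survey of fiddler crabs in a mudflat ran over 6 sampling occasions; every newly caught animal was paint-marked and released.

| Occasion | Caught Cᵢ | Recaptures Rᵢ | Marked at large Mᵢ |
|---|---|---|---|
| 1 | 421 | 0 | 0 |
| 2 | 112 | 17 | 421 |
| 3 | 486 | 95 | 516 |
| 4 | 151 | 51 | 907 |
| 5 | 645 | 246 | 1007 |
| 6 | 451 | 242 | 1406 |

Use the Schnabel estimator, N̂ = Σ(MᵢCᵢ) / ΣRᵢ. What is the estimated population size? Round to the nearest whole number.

N ≈ 2640

Σ MᵢCᵢ = 0·421 + 421·112 + 516·486 + 907·151 + 1007·645 + 1406·451 = 0 + 47152 + 250776 + 136957 + 649515 + 634106 = 1718506
Σ Rᵢ = 0 + 17 + 95 + 51 + 246 + 242 = 651
N̂ = 1718506 / 651 ≈ 2639.8 → 2640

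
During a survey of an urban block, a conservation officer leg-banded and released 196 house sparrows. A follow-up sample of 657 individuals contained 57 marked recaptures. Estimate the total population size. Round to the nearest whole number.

N ≈ 2259

If marked individuals mix randomly, R/C ≈ M/N, giving N ≈ M·C/R.
N = (196 × 657) / 57 = 128772 / 57 ≈ 2259.2 → 2259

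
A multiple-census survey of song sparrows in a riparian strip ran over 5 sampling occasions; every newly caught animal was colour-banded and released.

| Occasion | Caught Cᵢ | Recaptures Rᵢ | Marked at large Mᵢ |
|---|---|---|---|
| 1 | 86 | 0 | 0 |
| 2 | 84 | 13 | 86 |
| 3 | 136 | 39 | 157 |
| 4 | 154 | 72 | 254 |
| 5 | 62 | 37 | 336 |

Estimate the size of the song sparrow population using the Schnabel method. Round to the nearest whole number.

Σ MᵢCᵢ = 0·86 + 86·84 + 157·136 + 254·154 + 336·62 = 0 + 7224 + 21352 + 39116 + 20832 = 88524
Σ Rᵢ = 0 + 13 + 39 + 72 + 37 = 161
N̂ = 88524 / 161 ≈ 549.8 → 550

N ≈ 550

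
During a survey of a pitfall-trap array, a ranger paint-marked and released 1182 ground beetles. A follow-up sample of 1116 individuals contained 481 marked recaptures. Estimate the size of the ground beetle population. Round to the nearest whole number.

N ≈ 2742

If marked individuals mix randomly, R/C ≈ M/N, giving N ≈ M·C/R.
N = (1182 × 1116) / 481 = 1319112 / 481 ≈ 2742.4 → 2742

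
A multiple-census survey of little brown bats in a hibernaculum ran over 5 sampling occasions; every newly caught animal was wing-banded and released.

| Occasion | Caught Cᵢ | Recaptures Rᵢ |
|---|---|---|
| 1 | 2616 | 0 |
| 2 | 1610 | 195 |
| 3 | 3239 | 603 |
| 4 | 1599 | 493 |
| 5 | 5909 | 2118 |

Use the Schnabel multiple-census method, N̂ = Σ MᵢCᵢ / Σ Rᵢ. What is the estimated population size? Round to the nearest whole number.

N ≈ 21,666

Marked at large before each occasion: Mᵢ = Σⱼ<ᵢ (Cⱼ − Rⱼ) → M1=0, M2=2616, M3=4031, M4=6667, M5=7773
Σ MᵢCᵢ = 0·2616 + 2616·1610 + 4031·3239 + 6667·1599 + 7773·5909 = 0 + 4211760 + 13056409 + 10660533 + 45930657 = 73859359
Σ Rᵢ = 0 + 195 + 603 + 493 + 2118 = 3409
N̂ = 73859359 / 3409 ≈ 21666.0 → 21666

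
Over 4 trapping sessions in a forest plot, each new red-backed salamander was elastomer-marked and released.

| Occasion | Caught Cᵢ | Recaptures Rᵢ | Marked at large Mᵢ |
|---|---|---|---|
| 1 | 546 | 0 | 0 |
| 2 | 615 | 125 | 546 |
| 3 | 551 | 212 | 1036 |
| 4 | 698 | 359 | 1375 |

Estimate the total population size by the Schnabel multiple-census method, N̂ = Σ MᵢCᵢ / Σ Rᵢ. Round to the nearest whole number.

Σ MᵢCᵢ = 0·546 + 546·615 + 1036·551 + 1375·698 = 0 + 335790 + 570836 + 959750 = 1866376
Σ Rᵢ = 0 + 125 + 212 + 359 = 696
N̂ = 1866376 / 696 ≈ 2681.6 → 2682

N ≈ 2682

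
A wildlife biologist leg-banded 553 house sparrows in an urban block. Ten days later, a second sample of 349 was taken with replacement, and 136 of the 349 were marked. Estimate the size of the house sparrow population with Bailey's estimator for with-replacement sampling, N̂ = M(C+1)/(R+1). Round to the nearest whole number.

N̂ = 553·(349+1)/(136+1) = 553·350/137 = 193550/137 ≈ 1412.8 → 1413

N ≈ 1413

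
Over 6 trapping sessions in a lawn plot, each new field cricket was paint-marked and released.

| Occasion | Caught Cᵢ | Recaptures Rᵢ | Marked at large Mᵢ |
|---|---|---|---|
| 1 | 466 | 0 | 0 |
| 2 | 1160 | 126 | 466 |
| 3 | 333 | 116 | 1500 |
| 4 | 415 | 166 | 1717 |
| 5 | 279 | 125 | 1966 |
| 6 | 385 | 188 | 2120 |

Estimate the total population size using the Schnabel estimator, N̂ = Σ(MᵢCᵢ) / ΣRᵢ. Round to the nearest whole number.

N ≈ 4324

Σ MᵢCᵢ = 0·466 + 466·1160 + 1500·333 + 1717·415 + 1966·279 + 2120·385 = 0 + 540560 + 499500 + 712555 + 548514 + 816200 = 3117329
Σ Rᵢ = 0 + 126 + 116 + 166 + 125 + 188 = 721
N̂ = 3117329 / 721 ≈ 4323.6 → 4324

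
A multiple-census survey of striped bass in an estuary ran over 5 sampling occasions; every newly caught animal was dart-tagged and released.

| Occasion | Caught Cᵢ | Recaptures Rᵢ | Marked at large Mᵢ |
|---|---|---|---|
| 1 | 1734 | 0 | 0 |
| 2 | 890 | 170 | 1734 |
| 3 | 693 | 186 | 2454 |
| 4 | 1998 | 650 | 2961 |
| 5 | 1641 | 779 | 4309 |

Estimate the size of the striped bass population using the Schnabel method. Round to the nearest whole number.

Σ MᵢCᵢ = 0·1734 + 1734·890 + 2454·693 + 2961·1998 + 4309·1641 = 0 + 1543260 + 1700622 + 5916078 + 7071069 = 16231029
Σ Rᵢ = 0 + 170 + 186 + 650 + 779 = 1785
N̂ = 16231029 / 1785 ≈ 9093.0 → 9093

N ≈ 9093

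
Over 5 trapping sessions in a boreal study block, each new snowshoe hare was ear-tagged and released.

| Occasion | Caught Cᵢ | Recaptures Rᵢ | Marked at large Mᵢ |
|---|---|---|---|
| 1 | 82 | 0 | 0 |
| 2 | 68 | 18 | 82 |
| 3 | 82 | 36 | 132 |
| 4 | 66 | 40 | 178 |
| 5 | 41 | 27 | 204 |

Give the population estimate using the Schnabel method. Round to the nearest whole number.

N ≈ 302

Σ MᵢCᵢ = 0·82 + 82·68 + 132·82 + 178·66 + 204·41 = 0 + 5576 + 10824 + 11748 + 8364 = 36512
Σ Rᵢ = 0 + 18 + 36 + 40 + 27 = 121
N̂ = 36512 / 121 ≈ 301.8 → 302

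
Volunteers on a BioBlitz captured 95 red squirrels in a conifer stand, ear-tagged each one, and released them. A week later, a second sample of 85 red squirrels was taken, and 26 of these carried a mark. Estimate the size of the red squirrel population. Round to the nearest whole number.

N = (95 × 85) / 26 = 8075 / 26 ≈ 310.6 → 311

N ≈ 311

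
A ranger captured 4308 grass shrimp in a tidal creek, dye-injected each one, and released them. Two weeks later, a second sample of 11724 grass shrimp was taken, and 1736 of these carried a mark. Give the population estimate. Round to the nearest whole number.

N = (4308 × 11724) / 1736 = 50506992 / 1736 ≈ 29093.9 → 29094

N ≈ 29,094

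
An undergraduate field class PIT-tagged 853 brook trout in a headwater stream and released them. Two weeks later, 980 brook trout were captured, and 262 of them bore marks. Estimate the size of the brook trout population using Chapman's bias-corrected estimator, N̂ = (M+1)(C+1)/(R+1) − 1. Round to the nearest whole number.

N ≈ 3184

N̂ = (853+1)(980+1)/(262+1) − 1 = 854·981/263 − 1
= 837774/263 − 1 ≈ 3185.45 − 1 ≈ 3184.45 → 3184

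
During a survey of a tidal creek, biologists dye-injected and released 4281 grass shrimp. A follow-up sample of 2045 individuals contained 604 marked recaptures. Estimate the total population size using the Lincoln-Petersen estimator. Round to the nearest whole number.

N ≈ 14,494

N = (4281 × 2045) / 604 = 8754645 / 604 ≈ 14494.4 → 14494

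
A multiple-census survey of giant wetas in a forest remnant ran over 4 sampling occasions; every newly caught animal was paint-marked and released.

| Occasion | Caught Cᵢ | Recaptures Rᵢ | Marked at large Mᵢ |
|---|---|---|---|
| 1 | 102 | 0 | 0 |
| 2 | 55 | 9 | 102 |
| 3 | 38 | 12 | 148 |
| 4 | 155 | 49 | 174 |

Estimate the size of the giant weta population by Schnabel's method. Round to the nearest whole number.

N ≈ 546

Σ MᵢCᵢ = 0·102 + 102·55 + 148·38 + 174·155 = 0 + 5610 + 5624 + 26970 = 38204
Σ Rᵢ = 0 + 9 + 12 + 49 = 70
N̂ = 38204 / 70 ≈ 545.8 → 546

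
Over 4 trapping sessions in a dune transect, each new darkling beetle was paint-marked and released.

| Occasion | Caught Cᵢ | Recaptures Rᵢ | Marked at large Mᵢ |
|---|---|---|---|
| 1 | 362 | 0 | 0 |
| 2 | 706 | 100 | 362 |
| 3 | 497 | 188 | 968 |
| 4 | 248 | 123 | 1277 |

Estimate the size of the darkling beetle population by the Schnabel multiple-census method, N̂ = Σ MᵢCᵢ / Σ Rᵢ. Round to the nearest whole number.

Σ MᵢCᵢ = 0·362 + 362·706 + 968·497 + 1277·248 = 0 + 255572 + 481096 + 316696 = 1053364
Σ Rᵢ = 0 + 100 + 188 + 123 = 411
N̂ = 1053364 / 411 ≈ 2562.9 → 2563

N ≈ 2563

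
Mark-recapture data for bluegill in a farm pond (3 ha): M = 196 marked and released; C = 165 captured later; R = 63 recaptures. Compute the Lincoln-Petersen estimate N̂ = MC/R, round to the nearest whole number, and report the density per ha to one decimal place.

N̂ = 196·165/63 = 32340/63 ≈ 513.3 → 513
Density = N̂ / area = 513 / 3 = 171.0 per ha

density ≈ 171.0 bluegill per ha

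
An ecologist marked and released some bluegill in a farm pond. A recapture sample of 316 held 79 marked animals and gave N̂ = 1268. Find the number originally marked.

M = 317

From N = M·C/R: M = N·R / C = 1268·79 / 316 = 100172 / 316 = 317.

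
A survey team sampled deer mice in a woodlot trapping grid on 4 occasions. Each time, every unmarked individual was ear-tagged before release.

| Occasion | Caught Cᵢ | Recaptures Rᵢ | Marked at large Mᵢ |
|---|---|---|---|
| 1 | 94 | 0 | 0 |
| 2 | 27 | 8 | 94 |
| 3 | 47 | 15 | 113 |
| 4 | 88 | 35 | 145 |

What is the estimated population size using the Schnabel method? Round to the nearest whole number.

N ≈ 355

Σ MᵢCᵢ = 0·94 + 94·27 + 113·47 + 145·88 = 0 + 2538 + 5311 + 12760 = 20609
Σ Rᵢ = 0 + 8 + 15 + 35 = 58
N̂ = 20609 / 58 ≈ 355.3 → 355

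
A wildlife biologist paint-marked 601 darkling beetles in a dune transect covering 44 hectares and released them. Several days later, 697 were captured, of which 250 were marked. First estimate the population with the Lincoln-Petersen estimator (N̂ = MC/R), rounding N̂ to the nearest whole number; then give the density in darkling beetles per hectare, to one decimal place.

N̂ = 601·697/250 = 418897/250 ≈ 1675.6 → 1676
Density = N̂ / area = 1676 / 44 ≈ 38.09 → 38.1 per hectare

density ≈ 38.1 darkling beetles per hectare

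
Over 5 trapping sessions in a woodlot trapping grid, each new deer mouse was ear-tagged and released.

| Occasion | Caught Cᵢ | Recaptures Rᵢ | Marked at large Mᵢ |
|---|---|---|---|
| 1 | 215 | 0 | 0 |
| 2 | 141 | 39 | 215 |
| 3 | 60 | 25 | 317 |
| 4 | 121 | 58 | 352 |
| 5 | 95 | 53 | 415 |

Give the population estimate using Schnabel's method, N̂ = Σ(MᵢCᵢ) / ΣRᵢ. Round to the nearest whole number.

Σ MᵢCᵢ = 0·215 + 215·141 + 317·60 + 352·121 + 415·95 = 0 + 30315 + 19020 + 42592 + 39425 = 131352
Σ Rᵢ = 0 + 39 + 25 + 58 + 53 = 175
N̂ = 131352 / 175 ≈ 750.6 → 751

N ≈ 751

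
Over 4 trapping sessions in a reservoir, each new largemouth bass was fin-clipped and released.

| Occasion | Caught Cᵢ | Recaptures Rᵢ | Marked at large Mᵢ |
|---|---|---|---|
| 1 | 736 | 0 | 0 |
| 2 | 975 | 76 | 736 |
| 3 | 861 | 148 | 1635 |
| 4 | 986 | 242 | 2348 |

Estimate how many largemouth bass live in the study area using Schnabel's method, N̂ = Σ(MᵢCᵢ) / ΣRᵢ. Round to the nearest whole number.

Σ MᵢCᵢ = 0·736 + 736·975 + 1635·861 + 2348·986 = 0 + 717600 + 1407735 + 2315128 = 4440463
Σ Rᵢ = 0 + 76 + 148 + 242 = 466
N̂ = 4440463 / 466 ≈ 9528.9 → 9529

N ≈ 9529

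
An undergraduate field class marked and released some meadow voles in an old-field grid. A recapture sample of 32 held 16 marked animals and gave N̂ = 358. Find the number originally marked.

M = 179

From N = M·C/R: M = N·R / C = 358·16 / 32 = 5728 / 32 = 179.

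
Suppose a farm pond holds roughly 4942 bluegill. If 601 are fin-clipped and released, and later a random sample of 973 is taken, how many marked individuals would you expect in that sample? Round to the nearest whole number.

expected recaptures ≈ 118

The marked fraction of the population is 601/4942, so in a sample of 973 expect C·(M/N) marked.
E[R] = 601 × 973 / 4942 = 584773 / 4942 ≈ 118.3 → 118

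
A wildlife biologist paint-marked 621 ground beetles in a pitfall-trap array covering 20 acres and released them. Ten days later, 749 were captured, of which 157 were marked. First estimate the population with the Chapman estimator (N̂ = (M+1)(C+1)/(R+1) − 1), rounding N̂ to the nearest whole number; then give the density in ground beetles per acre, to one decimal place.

N̂ = 622·750/158 − 1 = 466500/158 − 1 ≈ 2951.5 → 2952
Density = N̂ / area = 2952 / 20 ≈ 147.60 → 147.6 per acre

density ≈ 147.6 ground beetles per acre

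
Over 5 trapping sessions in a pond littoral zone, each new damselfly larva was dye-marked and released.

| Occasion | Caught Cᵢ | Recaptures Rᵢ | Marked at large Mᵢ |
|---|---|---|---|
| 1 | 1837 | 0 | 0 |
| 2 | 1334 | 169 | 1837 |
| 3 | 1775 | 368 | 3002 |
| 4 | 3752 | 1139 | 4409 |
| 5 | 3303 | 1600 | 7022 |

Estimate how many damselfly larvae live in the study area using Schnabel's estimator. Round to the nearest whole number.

Σ MᵢCᵢ = 0·1837 + 1837·1334 + 3002·1775 + 4409·3752 + 7022·3303 = 0 + 2450558 + 5328550 + 16542568 + 23193666 = 47515342
Σ Rᵢ = 0 + 169 + 368 + 1139 + 1600 = 3276
N̂ = 47515342 / 3276 ≈ 14504.1 → 14504

N ≈ 14,504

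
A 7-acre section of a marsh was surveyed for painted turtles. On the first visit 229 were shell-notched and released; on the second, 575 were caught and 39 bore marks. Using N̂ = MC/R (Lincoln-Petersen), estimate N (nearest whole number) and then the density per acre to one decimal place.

N̂ = 229·575/39 = 131675/39 ≈ 3376.3 → 3376
Density = N̂ / area = 3376 / 7 ≈ 482.29 → 482.3 per acre

density ≈ 482.3 painted turtles per acre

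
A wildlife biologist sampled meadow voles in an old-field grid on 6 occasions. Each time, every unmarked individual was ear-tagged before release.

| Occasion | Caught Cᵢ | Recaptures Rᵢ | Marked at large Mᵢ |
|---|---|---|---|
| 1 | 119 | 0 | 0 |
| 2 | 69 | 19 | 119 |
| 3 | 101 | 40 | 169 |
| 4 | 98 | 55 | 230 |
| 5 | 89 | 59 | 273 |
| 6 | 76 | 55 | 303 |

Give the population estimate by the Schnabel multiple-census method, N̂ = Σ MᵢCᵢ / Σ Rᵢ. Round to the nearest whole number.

N ≈ 417

Σ MᵢCᵢ = 0·119 + 119·69 + 169·101 + 230·98 + 273·89 + 303·76 = 0 + 8211 + 17069 + 22540 + 24297 + 23028 = 95145
Σ Rᵢ = 0 + 19 + 40 + 55 + 59 + 55 = 228
N̂ = 95145 / 228 ≈ 417.3 → 417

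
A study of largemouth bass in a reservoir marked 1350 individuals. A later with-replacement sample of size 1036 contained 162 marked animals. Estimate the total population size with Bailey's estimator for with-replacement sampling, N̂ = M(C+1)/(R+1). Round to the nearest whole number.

N ≈ 8589

N̂ = 1350·(1036+1)/(162+1) = 1350·1037/163 = 1399950/163 ≈ 8588.7 → 8589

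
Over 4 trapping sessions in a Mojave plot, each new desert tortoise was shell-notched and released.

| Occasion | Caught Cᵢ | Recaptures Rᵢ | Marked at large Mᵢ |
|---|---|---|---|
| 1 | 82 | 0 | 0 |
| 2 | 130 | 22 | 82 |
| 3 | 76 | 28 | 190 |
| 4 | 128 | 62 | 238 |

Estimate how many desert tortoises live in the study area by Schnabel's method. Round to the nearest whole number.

N ≈ 496

Σ MᵢCᵢ = 0·82 + 82·130 + 190·76 + 238·128 = 0 + 10660 + 14440 + 30464 = 55564
Σ Rᵢ = 0 + 22 + 28 + 62 = 112
N̂ = 55564 / 112 ≈ 496.1 → 496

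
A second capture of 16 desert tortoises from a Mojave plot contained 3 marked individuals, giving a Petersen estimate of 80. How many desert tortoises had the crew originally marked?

M = 15

From N = M·C/R: M = N·R / C = 80·3 / 16 = 240 / 16 = 15.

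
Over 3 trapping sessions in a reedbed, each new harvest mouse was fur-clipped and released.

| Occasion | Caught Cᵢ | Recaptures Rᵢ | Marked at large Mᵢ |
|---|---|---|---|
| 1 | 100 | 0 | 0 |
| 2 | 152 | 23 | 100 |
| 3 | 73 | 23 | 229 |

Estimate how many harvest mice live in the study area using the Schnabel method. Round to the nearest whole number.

N ≈ 694

Σ MᵢCᵢ = 0·100 + 100·152 + 229·73 = 0 + 15200 + 16717 = 31917
Σ Rᵢ = 0 + 23 + 23 = 46
N̂ = 31917 / 46 ≈ 693.8 → 694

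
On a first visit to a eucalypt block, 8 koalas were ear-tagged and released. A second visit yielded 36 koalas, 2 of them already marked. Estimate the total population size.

N = 144

N = (8 × 36) / 2 = 288 / 2 = 144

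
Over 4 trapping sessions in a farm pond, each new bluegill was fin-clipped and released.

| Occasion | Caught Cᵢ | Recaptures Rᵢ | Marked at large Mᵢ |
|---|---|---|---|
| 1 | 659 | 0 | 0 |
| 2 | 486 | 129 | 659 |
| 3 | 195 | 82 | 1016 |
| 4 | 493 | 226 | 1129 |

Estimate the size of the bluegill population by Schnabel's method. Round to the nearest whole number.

N ≈ 2460

Σ MᵢCᵢ = 0·659 + 659·486 + 1016·195 + 1129·493 = 0 + 320274 + 198120 + 556597 = 1074991
Σ Rᵢ = 0 + 129 + 82 + 226 = 437
N̂ = 1074991 / 437 ≈ 2459.9 → 2460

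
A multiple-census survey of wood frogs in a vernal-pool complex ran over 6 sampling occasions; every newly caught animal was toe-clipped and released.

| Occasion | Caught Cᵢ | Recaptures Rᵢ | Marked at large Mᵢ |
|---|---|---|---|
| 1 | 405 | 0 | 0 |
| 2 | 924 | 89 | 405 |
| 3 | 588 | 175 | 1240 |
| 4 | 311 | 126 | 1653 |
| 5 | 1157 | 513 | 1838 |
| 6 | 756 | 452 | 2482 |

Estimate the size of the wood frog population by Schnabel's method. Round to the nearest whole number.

N ≈ 4148

Σ MᵢCᵢ = 0·405 + 405·924 + 1240·588 + 1653·311 + 1838·1157 + 2482·756 = 0 + 374220 + 729120 + 514083 + 2126566 + 1876392 = 5620381
Σ Rᵢ = 0 + 89 + 175 + 126 + 513 + 452 = 1355
N̂ = 5620381 / 1355 ≈ 4147.9 → 4148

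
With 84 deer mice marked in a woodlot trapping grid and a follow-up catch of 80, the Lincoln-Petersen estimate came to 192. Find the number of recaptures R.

R = 35

From N = M·C/R: R = M·C / N = 84·80 / 192 = 6720 / 192 = 35.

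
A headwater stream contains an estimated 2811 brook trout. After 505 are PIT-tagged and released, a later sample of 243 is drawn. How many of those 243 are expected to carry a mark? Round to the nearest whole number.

The marked fraction of the population is 505/2811, so in a sample of 243 expect C·(M/N) marked.
E[R] = 505 × 243 / 2811 = 122715 / 2811 ≈ 43.7 → 44

expected recaptures ≈ 44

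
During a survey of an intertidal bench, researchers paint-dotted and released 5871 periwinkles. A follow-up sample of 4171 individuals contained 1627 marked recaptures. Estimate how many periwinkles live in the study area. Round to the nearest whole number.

N ≈ 15,051

The marked fraction in the recapture sample should equal the marked fraction in the population: 1627/4171 = 5871/N.
N = (5871 × 4171) / 1627 = 24487941 / 1627 ≈ 15051.0 → 15051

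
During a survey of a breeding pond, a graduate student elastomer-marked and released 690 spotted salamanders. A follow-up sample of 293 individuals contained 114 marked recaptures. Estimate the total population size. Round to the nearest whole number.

If marked individuals mix randomly, R/C ≈ M/N, giving N ≈ M·C/R.
N = (690 × 293) / 114 = 202170 / 114 ≈ 1773.4 → 1773

N ≈ 1773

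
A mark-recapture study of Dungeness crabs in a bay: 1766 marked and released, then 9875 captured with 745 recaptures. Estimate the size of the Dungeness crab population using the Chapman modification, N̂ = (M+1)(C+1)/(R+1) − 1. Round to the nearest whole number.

N ≈ 23,392

N̂ = (1766+1)(9875+1)/(745+1) − 1 = 1767·9876/746 − 1
= 17450892/746 − 1 ≈ 23392.6 − 1 ≈ 23391.6 → 23392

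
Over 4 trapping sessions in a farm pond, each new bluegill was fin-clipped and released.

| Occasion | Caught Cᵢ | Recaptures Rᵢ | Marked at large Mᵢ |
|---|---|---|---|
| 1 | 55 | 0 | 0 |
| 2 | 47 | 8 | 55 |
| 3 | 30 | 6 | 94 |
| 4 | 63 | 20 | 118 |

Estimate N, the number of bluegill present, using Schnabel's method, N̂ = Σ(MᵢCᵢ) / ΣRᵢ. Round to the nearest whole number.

Σ MᵢCᵢ = 0·55 + 55·47 + 94·30 + 118·63 = 0 + 2585 + 2820 + 7434 = 12839
Σ Rᵢ = 0 + 8 + 6 + 20 = 34
N̂ = 12839 / 34 ≈ 377.6 → 378

N ≈ 378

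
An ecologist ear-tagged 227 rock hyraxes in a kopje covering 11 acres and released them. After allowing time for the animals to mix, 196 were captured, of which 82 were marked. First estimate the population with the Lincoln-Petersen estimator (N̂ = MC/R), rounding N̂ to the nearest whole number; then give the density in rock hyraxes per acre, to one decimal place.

density ≈ 49.4 rock hyraxes per acre

N̂ = 227·196/82 = 44492/82 ≈ 542.6 → 543
Density = N̂ / area = 543 / 11 ≈ 49.36 → 49.4 per acre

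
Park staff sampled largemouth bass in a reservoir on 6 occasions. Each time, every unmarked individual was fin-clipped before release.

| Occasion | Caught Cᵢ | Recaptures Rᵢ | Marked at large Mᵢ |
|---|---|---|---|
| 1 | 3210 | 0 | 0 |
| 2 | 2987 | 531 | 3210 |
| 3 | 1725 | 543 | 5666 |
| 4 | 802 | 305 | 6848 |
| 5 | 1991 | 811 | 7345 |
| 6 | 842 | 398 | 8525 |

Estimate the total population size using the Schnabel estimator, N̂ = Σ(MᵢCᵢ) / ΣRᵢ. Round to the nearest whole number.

N ≈ 18,028

Σ MᵢCᵢ = 0·3210 + 3210·2987 + 5666·1725 + 6848·802 + 7345·1991 + 8525·842 = 0 + 9588270 + 9773850 + 5492096 + 14623895 + 7178050 = 46656161
Σ Rᵢ = 0 + 531 + 543 + 305 + 811 + 398 = 2588
N̂ = 46656161 / 2588 ≈ 18027.9 → 18028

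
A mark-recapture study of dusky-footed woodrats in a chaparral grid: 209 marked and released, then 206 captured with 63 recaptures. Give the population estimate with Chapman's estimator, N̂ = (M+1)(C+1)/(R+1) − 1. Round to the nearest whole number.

N ≈ 678

N̂ = (209+1)(206+1)/(63+1) − 1 = 210·207/64 − 1
= 43470/64 − 1 ≈ 679.2 − 1 ≈ 678.2 → 678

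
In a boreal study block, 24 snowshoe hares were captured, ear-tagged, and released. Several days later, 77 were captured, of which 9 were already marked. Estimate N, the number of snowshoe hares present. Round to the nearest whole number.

If marked individuals mix randomly, R/C ≈ M/N, giving N ≈ M·C/R.
N = (24 × 77) / 9 = 1848 / 9 ≈ 205.3 → 205

N ≈ 205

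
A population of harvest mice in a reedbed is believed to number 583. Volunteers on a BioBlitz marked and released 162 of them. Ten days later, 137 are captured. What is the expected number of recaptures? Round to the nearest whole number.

The marked fraction of the population is 162/583, so in a sample of 137 expect C·(M/N) marked.
E[R] = 162 × 137 / 583 = 22194 / 583 ≈ 38.1 → 38

expected recaptures ≈ 38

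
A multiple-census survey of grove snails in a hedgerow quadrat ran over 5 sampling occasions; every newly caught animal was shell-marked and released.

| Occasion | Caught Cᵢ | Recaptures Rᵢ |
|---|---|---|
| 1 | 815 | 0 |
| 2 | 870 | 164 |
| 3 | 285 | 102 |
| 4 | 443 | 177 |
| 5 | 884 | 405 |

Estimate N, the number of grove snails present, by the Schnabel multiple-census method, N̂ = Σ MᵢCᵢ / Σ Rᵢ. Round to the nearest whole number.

N ≈ 4291

Marked at large before each occasion: Mᵢ = Σⱼ<ᵢ (Cⱼ − Rⱼ) → M1=0, M2=815, M3=1521, M4=1704, M5=1970
Σ MᵢCᵢ = 0·815 + 815·870 + 1521·285 + 1704·443 + 1970·884 = 0 + 709050 + 433485 + 754872 + 1741480 = 3638887
Σ Rᵢ = 0 + 164 + 102 + 177 + 405 = 848
N̂ = 3638887 / 848 ≈ 4291.1 → 4291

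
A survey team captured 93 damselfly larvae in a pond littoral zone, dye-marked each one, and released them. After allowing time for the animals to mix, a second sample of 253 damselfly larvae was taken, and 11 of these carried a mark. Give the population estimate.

N = 2139

The marked fraction in the recapture sample should equal the marked fraction in the population: 11/253 = 93/N.
N = (93 × 253) / 11 = 23529 / 11 = 2139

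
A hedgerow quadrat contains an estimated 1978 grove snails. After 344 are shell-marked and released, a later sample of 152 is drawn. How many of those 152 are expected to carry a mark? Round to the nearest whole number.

The marked fraction of the population is 344/1978, so in a sample of 152 expect C·(M/N) marked.
E[R] = 344 × 152 / 1978 = 52288 / 1978 ≈ 26.4 → 26

expected recaptures ≈ 26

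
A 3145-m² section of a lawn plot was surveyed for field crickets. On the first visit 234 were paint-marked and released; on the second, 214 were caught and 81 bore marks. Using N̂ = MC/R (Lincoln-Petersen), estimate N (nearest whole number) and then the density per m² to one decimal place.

N̂ = 234·214/81 = 50076/81 ≈ 618.2 → 618
Density = N̂ / area = 618 / 3145 ≈ 0.20 → 0.2 per m²

density ≈ 0.2 field crickets per m²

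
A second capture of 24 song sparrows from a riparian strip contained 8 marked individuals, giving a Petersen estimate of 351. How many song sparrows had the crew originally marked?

From N = M·C/R: M = N·R / C = 351·8 / 24 = 2808 / 24 = 117.

M = 117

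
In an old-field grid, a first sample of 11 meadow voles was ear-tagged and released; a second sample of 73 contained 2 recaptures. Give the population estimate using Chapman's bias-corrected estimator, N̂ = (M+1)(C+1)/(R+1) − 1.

N̂ = (11+1)(73+1)/(2+1) − 1 = 12·74/3 − 1
= 888/3 − 1 = 296 − 1 = 295

N = 295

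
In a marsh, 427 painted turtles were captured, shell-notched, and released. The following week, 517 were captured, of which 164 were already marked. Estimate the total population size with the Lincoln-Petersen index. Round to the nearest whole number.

N ≈ 1346

N = (427 × 517) / 164 = 220759 / 164 ≈ 1346.1 → 1346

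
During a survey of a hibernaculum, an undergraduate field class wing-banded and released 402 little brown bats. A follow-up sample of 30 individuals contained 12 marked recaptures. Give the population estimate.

N = (402 × 30) / 12 = 12060 / 12 = 1005

N = 1005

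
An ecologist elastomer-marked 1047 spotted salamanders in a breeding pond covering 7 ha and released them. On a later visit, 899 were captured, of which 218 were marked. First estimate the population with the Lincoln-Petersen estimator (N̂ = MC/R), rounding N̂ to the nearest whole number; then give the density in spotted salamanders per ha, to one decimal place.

N̂ = 1047·899/218 = 941253/218 ≈ 4317.7 → 4318
Density = N̂ / area = 4318 / 7 ≈ 616.86 → 616.9 per ha

density ≈ 616.9 spotted salamanders per ha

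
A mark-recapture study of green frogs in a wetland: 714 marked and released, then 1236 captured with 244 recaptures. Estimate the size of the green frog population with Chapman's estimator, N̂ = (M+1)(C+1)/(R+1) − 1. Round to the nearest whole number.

N ≈ 3609

N̂ = (714+1)(1236+1)/(244+1) − 1 = 715·1237/245 − 1
= 884455/245 − 1 ≈ 3610.0 − 1 ≈ 3609.0 → 3609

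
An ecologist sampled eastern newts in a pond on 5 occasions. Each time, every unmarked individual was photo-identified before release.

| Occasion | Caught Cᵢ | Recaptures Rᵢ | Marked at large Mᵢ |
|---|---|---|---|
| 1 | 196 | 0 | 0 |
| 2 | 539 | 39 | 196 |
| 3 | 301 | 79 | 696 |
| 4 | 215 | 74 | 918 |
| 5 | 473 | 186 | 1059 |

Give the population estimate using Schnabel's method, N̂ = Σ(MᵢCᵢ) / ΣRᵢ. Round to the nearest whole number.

N ≈ 2681

Σ MᵢCᵢ = 0·196 + 196·539 + 696·301 + 918·215 + 1059·473 = 0 + 105644 + 209496 + 197370 + 500907 = 1013417
Σ Rᵢ = 0 + 39 + 79 + 74 + 186 = 378
N̂ = 1013417 / 378 ≈ 2681.0 → 2681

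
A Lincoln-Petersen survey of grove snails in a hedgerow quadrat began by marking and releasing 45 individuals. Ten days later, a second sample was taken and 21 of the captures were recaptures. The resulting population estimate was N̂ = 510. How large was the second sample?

C = 238

From N = M·C/R: C = N·R / M = 510·21 / 45 = 10710 / 45 = 238.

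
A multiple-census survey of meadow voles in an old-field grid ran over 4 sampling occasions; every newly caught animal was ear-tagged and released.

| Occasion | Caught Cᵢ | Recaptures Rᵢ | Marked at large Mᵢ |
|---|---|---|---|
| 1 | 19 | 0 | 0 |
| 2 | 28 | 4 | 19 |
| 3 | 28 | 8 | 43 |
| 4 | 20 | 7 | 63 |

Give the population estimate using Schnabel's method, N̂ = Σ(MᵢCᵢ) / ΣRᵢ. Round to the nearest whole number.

N ≈ 158

Σ MᵢCᵢ = 0·19 + 19·28 + 43·28 + 63·20 = 0 + 532 + 1204 + 1260 = 2996
Σ Rᵢ = 0 + 4 + 8 + 7 = 19
N̂ = 2996 / 19 ≈ 157.7 → 158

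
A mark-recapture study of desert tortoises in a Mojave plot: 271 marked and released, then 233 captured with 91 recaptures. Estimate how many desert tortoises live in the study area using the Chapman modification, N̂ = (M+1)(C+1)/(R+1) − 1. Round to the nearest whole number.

N̂ = (271+1)(233+1)/(91+1) − 1 = 272·234/92 − 1
= 63648/92 − 1 ≈ 691.8 − 1 ≈ 690.8 → 691

N ≈ 691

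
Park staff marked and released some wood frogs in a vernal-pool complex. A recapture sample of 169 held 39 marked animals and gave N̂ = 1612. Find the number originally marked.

From N = M·C/R: M = N·R / C = 1612·39 / 169 = 62868 / 169 = 372.

M = 372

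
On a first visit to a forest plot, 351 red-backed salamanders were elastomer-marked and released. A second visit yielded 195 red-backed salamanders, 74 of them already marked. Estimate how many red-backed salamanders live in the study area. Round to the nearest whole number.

The marked fraction in the recapture sample should equal the marked fraction in the population: 74/195 = 351/N.
N = (351 × 195) / 74 = 68445 / 74 ≈ 924.9 → 925

N ≈ 925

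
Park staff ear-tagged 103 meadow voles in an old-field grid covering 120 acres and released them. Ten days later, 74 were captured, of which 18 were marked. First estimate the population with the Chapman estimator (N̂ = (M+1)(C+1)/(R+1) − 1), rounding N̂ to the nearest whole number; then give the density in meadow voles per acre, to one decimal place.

density ≈ 3.4 meadow voles per acre

N̂ = 104·75/19 − 1 = 7800/19 − 1 ≈ 409.5 → 410
Density = N̂ / area = 410 / 120 ≈ 3.42 → 3.4 per acre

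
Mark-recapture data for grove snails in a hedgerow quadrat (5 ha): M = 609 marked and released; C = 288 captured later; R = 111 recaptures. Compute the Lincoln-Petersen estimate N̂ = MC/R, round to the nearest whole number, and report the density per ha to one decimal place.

density ≈ 316.0 grove snails per ha

N̂ = 609·288/111 = 175392/111 ≈ 1580.1 → 1580
Density = N̂ / area = 1580 / 5 = 316.0 per ha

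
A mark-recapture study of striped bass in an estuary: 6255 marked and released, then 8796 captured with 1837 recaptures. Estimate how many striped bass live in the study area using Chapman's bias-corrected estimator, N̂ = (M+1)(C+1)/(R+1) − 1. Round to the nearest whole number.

N ≈ 29,941

N̂ = (6255+1)(8796+1)/(1837+1) − 1 = 6256·8797/1838 − 1
= 55034032/1838 − 1 ≈ 29942.3 − 1 ≈ 29941.3 → 29941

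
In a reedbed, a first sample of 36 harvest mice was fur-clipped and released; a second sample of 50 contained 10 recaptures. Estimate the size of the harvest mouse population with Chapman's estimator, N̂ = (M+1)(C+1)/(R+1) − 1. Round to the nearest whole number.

N̂ = (36+1)(50+1)/(10+1) − 1 = 37·51/11 − 1
= 1887/11 − 1 ≈ 171.5 − 1 ≈ 170.5 → 171

N ≈ 171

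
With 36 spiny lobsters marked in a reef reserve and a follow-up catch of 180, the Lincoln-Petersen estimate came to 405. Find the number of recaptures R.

R = 16

From N = M·C/R: R = M·C / N = 36·180 / 405 = 6480 / 405 = 16.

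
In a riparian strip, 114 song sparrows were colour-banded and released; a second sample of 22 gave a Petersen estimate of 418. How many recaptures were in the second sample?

R = 6

From N = M·C/R: R = M·C / N = 114·22 / 418 = 2508 / 418 = 6.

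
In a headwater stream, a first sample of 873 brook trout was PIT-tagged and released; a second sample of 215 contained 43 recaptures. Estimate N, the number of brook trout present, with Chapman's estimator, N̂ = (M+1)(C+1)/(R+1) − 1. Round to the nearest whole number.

N ≈ 4290

N̂ = (873+1)(215+1)/(43+1) − 1 = 874·216/44 − 1
= 188784/44 − 1 ≈ 4290.5 − 1 ≈ 4289.5 → 4290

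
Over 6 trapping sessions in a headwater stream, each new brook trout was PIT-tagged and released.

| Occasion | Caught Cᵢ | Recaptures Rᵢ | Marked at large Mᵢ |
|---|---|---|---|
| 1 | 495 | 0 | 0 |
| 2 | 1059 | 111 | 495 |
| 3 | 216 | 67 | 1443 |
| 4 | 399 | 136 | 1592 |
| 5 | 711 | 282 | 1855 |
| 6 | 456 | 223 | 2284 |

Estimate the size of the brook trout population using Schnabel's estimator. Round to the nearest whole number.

N ≈ 4678

Σ MᵢCᵢ = 0·495 + 495·1059 + 1443·216 + 1592·399 + 1855·711 + 2284·456 = 0 + 524205 + 311688 + 635208 + 1318905 + 1041504 = 3831510
Σ Rᵢ = 0 + 111 + 67 + 136 + 282 + 223 = 819
N̂ = 3831510 / 819 ≈ 4678.3 → 4678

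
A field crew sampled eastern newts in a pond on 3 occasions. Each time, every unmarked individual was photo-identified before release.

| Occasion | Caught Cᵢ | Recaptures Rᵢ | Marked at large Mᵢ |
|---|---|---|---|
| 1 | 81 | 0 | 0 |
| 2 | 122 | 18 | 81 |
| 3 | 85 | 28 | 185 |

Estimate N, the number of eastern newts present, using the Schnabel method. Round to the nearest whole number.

Σ MᵢCᵢ = 0·81 + 81·122 + 185·85 = 0 + 9882 + 15725 = 25607
Σ Rᵢ = 0 + 18 + 28 = 46
N̂ = 25607 / 46 ≈ 556.7 → 557

N ≈ 557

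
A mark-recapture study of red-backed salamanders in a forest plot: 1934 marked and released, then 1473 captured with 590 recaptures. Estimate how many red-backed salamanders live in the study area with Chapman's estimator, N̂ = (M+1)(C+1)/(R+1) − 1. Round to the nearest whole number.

N ≈ 4825

N̂ = (1934+1)(1473+1)/(590+1) − 1 = 1935·1474/591 − 1
= 2852190/591 − 1 ≈ 4826.0 − 1 ≈ 4825.0 → 4825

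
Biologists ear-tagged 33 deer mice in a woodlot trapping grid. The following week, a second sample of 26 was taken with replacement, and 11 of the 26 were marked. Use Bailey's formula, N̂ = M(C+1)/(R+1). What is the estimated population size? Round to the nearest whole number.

N ≈ 74

N̂ = 33·(26+1)/(11+1) = 33·27/12 = 891/12 ≈ 74.2 → 74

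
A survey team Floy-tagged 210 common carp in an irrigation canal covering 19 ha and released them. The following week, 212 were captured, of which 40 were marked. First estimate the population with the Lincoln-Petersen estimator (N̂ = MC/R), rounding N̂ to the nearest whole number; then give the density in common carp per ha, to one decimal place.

density ≈ 58.6 common carp per ha

N̂ = 210·212/40 = 44520/40 = 1113
Density = N̂ / area = 1113 / 19 ≈ 58.58 → 58.6 per ha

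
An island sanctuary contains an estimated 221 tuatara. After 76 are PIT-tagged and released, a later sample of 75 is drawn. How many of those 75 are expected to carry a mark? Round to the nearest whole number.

Expected recaptures E[R] = M·C / N.
E[R] = 76 × 75 / 221 = 5700 / 221 ≈ 25.8 → 26

expected recaptures ≈ 26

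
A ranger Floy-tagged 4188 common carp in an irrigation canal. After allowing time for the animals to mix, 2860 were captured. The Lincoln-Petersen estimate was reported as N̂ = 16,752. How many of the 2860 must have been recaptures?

R = 715

From N = M·C/R: R = M·C / N = 4188·2860 / 16752 = 11977680 / 16752 = 715.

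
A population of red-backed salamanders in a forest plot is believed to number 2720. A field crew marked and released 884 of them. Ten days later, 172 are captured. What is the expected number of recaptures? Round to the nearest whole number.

Expected recaptures E[R] = M·C / N.
E[R] = 884 × 172 / 2720 = 152048 / 2720 ≈ 55.9 → 56

expected recaptures ≈ 56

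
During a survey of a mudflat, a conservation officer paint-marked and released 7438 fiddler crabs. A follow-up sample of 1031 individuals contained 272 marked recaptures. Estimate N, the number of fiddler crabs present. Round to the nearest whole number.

Lincoln-Petersen assumes M/N = R/C, so N = M·C / R.
N = (7438 × 1031) / 272 = 7668578 / 272 ≈ 28193.3 → 28193

N ≈ 28,193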